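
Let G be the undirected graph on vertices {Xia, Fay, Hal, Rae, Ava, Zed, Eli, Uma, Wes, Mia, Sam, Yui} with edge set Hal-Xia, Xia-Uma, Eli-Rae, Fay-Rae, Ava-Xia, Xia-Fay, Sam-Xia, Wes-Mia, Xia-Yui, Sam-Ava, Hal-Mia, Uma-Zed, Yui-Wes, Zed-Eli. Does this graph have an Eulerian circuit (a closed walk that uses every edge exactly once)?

Degrees: Xia:6, Fay:2, Hal:2, Rae:2, Ava:2, Zed:2, Eli:2, Uma:2, Wes:2, Mia:2, Sam:2, Yui:2
Every vertex has even degree and the edges form a single connected piece, so an Eulerian circuit exists.

Yes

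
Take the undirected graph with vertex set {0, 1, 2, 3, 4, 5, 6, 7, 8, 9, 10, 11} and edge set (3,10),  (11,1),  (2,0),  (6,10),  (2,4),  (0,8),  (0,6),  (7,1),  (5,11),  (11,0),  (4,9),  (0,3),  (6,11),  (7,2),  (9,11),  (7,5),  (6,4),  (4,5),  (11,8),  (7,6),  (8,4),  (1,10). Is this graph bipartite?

8-0-11-8 is an odd cycle (length 3), and a bipartite graph can contain only even cycles.

No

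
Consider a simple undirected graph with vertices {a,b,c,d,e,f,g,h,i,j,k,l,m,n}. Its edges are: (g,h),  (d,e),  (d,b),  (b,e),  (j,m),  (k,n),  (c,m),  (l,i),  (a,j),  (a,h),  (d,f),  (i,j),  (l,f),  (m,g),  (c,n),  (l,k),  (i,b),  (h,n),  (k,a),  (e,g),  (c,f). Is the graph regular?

Degrees: a:3, b:3, c:3, d:3, e:3, f:3, g:3, h:3, i:3, j:3, k:3, l:3, m:3, n:3
All degrees equal 3; the graph is regular.

Yes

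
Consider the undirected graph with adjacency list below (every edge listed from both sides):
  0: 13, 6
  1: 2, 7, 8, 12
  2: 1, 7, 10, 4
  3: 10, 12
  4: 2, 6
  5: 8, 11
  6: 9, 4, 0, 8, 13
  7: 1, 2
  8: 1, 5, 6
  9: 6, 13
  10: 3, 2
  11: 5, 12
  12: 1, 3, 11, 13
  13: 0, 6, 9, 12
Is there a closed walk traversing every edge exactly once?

Degrees: 0:2, 1:4, 2:4, 3:2, 4:2, 5:2, 6:5, 7:2, 8:3, 9:2, 10:2, 11:2, 12:4, 13:4
Vertices with odd degree: 6, 8. An Eulerian circuit requires all degrees even.

No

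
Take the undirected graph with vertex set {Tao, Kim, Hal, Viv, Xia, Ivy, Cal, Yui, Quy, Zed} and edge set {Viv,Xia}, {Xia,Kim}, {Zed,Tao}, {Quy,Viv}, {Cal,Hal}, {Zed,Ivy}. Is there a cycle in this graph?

The graph has 10 vertices, 6 edges, and 4 connected components.
A forest on 10 vertices with 4 components has exactly 6 edges, which matches — so no cycle.

No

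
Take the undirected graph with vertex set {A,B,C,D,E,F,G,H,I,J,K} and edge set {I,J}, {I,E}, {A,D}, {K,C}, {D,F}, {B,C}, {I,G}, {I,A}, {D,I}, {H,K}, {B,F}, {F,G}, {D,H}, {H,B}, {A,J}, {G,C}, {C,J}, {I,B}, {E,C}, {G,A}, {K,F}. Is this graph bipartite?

No

J-A-I-J is an odd cycle (length 3), and a bipartite graph can contain only even cycles.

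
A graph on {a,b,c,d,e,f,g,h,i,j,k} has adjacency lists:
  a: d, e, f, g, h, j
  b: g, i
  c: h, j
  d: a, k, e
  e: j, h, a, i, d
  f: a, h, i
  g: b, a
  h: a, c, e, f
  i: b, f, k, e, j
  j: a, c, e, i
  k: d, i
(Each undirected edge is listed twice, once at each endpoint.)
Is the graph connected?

A breadth-first search from a visits a, d, g, j, e, h, f, k, b, c, i — all 11 vertices — so the graph is connected.

Yes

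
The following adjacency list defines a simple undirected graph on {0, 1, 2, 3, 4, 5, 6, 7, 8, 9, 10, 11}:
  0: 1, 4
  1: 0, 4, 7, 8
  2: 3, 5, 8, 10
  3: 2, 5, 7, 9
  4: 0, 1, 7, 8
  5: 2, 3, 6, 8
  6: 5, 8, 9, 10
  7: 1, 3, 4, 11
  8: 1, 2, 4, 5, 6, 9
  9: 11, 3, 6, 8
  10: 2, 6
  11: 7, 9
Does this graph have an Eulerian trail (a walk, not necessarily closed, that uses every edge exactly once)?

Yes

Degrees: 0:2, 1:4, 2:4, 3:4, 4:4, 5:4, 6:4, 7:4, 8:6, 9:4, 10:2, 11:2
Odd-degree vertices: none (0 total).
The non-isolated vertices are connected and exactly 0 have odd degree, so an Eulerian trail exists.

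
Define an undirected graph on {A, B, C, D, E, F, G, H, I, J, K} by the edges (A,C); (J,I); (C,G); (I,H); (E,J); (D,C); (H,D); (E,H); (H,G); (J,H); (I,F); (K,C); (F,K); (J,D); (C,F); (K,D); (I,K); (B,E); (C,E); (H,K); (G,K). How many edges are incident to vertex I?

4

Neighbors of I: F, H, J, K.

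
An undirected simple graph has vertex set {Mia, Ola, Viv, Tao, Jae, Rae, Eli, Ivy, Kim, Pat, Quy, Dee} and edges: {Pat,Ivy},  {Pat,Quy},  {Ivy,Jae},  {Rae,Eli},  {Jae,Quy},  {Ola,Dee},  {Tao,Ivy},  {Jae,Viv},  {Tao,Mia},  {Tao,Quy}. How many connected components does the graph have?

4

Component: {Kim}
Component: {Ola, Dee}
Component: {Rae, Eli}
Component: {Mia, Viv, Tao, Jae, Ivy, Pat, Quy}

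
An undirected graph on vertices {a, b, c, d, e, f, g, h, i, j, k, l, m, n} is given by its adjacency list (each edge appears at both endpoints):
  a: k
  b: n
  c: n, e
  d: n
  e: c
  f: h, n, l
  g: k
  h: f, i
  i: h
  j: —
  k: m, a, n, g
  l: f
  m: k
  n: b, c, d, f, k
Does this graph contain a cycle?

No

|V| = 14, |E| = 12, number of components = 2.
Since 12 = 14 - 2, the graph is a forest and contains no cycle.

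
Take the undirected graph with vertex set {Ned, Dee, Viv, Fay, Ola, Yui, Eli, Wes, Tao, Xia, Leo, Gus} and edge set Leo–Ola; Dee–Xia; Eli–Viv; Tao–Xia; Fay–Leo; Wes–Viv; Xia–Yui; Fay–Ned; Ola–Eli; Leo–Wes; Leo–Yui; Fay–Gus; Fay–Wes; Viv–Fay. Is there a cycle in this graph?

Yes

|V| = 12, |E| = 14, number of components = 1.
One cycle is Fay-Leo-Ola-Eli-Viv-Fay.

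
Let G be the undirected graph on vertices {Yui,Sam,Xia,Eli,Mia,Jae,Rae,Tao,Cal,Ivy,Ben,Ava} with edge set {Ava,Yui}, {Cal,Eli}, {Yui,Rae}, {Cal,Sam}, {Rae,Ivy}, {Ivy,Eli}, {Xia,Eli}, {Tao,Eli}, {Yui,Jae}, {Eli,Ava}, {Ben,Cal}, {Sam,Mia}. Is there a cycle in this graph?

Yes

|V| = 12, |E| = 12, number of components = 1.
Since 12 > 12 - 1, a cycle must exist; for instance Yui-Rae-Ivy-Eli-Ava-Yui.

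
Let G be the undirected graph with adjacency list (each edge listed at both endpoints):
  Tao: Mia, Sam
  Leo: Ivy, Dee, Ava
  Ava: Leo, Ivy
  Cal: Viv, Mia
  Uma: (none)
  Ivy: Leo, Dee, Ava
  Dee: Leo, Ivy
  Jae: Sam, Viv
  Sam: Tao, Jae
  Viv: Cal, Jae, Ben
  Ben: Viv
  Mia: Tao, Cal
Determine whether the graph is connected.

Component: {Uma}
Component: {Leo, Ava, Ivy, Dee}
Component: {Tao, Cal, Jae, Sam, Viv, Ben, Mia}
No edge joins these 3 groups, so the graph is disconnected.

No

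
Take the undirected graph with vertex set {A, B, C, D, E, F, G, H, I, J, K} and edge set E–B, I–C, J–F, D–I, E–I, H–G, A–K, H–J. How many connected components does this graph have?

Component: {A, K}
Component: {F, G, H, J}
Component: {B, C, D, E, I}

3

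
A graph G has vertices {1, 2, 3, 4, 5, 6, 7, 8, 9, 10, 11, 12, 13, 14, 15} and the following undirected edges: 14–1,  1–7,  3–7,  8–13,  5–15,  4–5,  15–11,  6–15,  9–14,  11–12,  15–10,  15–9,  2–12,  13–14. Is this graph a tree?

|V| = 15, |E| = 14.
Connected and |E| = |V| - 1, which characterizes a tree.

Yes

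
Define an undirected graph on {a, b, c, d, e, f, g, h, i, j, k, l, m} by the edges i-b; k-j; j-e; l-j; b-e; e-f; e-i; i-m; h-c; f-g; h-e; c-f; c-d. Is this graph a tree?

No

The graph has 13 vertices and 13 edges.
It is not connected, so it is not a tree.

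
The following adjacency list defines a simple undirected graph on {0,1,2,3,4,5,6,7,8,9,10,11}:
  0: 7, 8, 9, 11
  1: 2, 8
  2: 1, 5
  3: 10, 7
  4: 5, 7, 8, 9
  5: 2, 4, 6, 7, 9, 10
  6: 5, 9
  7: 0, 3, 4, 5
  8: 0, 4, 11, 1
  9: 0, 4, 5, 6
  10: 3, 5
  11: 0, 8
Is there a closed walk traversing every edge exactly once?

Yes

Degrees: 0:4, 1:2, 2:2, 3:2, 4:4, 5:6, 6:2, 7:4, 8:4, 9:4, 10:2, 11:2
All degrees are even and the non-isolated vertices are connected — an Eulerian circuit exists.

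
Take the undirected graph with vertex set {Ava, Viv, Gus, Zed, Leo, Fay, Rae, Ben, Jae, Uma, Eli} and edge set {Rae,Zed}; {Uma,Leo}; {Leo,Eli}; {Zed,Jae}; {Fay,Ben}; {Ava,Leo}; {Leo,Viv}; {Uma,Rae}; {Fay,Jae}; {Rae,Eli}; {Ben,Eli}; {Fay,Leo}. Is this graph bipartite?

A valid 2-coloring puts {Gus, Leo, Rae, Ben, Jae} on one side and {Ava, Viv, Zed, Fay, Uma, Eli} on the other; every edge crosses between the two sides.

Yes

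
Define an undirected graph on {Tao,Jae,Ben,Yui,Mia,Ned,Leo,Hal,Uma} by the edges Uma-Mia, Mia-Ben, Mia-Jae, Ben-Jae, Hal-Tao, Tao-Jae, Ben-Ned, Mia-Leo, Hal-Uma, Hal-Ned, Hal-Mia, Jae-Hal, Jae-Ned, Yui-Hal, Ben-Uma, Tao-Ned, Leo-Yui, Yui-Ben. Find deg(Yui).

Neighbors of Yui: Ben, Leo, Hal.

3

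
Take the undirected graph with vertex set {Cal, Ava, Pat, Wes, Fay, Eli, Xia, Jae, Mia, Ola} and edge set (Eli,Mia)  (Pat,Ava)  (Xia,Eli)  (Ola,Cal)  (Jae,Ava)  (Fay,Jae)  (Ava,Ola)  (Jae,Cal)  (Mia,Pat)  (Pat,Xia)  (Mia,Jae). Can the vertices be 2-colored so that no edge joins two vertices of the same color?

Yes

Color {Pat, Wes, Eli, Jae, Ola} black and {Cal, Ava, Fay, Xia, Mia} white. No edge joins two same-colored vertices, so the graph is bipartite.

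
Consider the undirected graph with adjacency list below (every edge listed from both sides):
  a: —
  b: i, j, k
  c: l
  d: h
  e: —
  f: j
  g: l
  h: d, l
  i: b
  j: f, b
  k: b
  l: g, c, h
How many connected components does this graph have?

Component: {a}
Component: {e}
Component: {b, f, i, j, k}
Component: {c, d, g, h, l}

4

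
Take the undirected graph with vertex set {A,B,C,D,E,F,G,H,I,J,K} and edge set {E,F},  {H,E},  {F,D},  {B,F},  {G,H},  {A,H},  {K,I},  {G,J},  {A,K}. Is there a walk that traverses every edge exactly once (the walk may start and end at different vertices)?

No

Degrees: A:2, B:1, C:0, D:1, E:2, F:3, G:2, H:3, I:1, J:1, K:2
Odd-degree vertices: B, D, F, H, I, J (6 total).
With 6 odd-degree vertices (more than two), no single trail can use every edge.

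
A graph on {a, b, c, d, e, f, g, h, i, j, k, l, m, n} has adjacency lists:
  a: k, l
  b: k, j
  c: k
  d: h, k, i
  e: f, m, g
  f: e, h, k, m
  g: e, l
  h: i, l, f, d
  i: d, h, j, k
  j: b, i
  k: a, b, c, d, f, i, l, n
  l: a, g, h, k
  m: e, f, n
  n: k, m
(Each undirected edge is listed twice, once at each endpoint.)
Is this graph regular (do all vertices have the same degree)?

No

Degrees: a:2, b:2, c:1, d:3, e:3, f:4, g:2, h:4, i:4, j:2, k:8, l:4, m:3, n:2
Vertex c has degree 1 while k has degree 8, so the graph is not regular.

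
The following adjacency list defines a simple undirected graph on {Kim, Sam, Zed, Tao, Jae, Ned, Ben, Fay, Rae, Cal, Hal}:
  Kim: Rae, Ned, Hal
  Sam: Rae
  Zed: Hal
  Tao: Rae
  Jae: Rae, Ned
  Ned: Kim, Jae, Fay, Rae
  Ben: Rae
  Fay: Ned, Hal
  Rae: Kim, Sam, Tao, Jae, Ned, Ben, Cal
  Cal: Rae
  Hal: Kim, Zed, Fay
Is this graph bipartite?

Ned-Rae-Kim-Ned is an odd cycle (length 3), and a bipartite graph can contain only even cycles.

No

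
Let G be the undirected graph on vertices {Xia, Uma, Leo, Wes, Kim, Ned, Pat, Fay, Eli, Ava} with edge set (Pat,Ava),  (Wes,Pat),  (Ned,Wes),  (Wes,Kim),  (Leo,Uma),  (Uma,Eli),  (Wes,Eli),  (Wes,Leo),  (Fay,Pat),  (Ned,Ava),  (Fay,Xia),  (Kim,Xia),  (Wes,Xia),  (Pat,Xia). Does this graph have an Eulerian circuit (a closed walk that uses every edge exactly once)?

Yes

Degrees: Xia:4, Uma:2, Leo:2, Wes:6, Kim:2, Ned:2, Pat:4, Fay:2, Eli:2, Ava:2
All degrees are even and the non-isolated vertices are connected — an Eulerian circuit exists.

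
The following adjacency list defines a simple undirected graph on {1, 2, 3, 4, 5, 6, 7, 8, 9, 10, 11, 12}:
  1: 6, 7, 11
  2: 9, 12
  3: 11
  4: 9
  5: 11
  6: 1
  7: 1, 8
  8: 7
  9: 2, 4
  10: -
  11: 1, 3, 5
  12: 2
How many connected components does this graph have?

3

Component: {10}
Component: {2, 4, 9, 12}
Component: {1, 3, 5, 6, 7, 8, 11}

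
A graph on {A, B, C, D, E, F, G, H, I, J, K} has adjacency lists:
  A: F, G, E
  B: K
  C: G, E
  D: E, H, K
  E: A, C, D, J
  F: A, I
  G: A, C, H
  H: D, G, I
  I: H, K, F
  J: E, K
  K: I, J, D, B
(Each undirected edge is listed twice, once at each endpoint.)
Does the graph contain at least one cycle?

Yes

|V| = 11, |E| = 15, number of components = 1.
One cycle is A-E-J-K-I-H-G-A.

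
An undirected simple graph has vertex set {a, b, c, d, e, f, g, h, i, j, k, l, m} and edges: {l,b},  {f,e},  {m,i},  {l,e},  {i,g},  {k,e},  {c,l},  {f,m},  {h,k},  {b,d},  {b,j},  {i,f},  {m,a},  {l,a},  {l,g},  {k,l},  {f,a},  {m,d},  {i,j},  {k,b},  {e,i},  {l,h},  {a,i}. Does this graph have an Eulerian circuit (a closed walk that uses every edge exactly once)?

Degrees: a:4, b:4, c:1, d:2, e:4, f:4, g:2, h:2, i:6, j:2, k:4, l:7, m:4
c, l have odd degree; an Eulerian circuit needs every degree to be even, so none exists.

No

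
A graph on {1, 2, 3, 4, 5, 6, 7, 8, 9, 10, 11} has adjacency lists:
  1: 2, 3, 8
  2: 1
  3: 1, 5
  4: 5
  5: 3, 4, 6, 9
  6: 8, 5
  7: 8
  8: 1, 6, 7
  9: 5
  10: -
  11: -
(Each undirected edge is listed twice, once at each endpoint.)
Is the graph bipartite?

No

The cycle 3-1-8-6-5-3 has length 5, which is odd, so the graph is not bipartite.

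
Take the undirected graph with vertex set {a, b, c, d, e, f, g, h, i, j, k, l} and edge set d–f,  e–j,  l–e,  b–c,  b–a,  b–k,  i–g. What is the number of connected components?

5

Component: {h}
Component: {d, f}
Component: {g, i}
Component: {e, j, l}
Component: {a, b, c, k}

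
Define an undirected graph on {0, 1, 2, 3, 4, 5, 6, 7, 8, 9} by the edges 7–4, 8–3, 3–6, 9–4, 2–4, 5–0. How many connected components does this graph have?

Component: {1}
Component: {0, 5}
Component: {3, 6, 8}
Component: {2, 4, 7, 9}

4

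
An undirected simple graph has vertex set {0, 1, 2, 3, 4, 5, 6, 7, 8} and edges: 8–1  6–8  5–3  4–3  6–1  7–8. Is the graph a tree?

No

|V| = 9, |E| = 6.
It splits into 4 components, so it cannot be a tree.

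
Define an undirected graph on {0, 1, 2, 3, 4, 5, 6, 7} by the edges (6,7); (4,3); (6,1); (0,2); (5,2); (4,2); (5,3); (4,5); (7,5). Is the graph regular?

No

Degrees: 0:1, 1:1, 2:3, 3:2, 4:3, 5:4, 6:2, 7:2
Degrees are not all equal (e.g. deg(0)=1 but deg(5)=4); not regular.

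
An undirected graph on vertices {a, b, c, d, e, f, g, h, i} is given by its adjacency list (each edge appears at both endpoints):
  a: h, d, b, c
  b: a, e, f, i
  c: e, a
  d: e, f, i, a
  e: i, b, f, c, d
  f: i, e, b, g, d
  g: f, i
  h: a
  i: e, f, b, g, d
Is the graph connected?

Yes

Starting from a and exploring outward reaches every vertex (a, c, h, d, b, e, f, i, g); the graph is connected.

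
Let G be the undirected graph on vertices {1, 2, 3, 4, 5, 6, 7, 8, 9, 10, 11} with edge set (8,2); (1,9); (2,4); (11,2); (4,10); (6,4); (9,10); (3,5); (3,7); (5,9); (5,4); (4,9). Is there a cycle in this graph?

Yes

|V| = 11, |E| = 12, number of components = 1.
One cycle is 9-4-5-9.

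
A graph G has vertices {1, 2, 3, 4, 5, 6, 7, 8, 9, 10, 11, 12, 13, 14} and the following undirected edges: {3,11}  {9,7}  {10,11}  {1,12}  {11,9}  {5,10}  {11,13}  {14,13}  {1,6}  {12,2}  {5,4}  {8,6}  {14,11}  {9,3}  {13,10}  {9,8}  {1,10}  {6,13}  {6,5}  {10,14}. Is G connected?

Starting from 1 and exploring outward reaches every vertex (1, 10, 12, 6, 11, 13, 14, 5, 2, 8, 9, 3, 4, 7); the graph is connected.

Yes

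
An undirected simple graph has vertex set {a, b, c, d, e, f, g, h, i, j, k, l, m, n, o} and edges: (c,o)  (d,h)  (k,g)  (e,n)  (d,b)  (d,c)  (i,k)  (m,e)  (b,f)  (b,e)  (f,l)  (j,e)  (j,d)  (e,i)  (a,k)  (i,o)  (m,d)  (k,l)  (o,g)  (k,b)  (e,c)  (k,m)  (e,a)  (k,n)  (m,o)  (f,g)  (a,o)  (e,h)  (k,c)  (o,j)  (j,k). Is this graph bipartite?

Yes

A valid 2-coloring puts {d, e, f, k, o} on one side and {a, b, c, g, h, i, j, l, m, n} on the other; every edge crosses between the two sides.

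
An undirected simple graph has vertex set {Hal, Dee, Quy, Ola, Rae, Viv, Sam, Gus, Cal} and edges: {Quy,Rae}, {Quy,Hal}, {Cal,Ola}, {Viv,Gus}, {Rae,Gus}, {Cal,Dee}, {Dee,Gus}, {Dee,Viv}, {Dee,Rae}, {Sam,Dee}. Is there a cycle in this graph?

The graph has 9 vertices, 10 edges, and 1 connected component.
Since 10 > 9 - 1, a cycle must exist; for instance Gus-Dee-Viv-Gus.

Yes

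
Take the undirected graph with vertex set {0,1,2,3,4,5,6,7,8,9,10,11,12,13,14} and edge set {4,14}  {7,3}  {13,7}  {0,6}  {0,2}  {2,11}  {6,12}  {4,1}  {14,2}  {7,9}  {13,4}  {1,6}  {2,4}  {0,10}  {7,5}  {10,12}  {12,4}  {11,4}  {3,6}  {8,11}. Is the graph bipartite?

The cycle 4-2-14-4 has length 3, which is odd, so the graph is not bipartite.

No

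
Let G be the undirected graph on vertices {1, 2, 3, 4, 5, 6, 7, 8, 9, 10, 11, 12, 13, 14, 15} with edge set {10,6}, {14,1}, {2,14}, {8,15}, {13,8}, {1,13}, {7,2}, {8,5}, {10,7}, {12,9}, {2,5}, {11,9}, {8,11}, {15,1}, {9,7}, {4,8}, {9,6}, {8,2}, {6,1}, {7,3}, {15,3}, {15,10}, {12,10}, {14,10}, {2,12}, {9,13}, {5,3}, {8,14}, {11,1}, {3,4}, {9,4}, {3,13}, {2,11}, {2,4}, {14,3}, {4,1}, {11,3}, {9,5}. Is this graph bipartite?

The cycle 8-2-12-9-13-8 has length 5, which is odd, so the graph is not bipartite.

No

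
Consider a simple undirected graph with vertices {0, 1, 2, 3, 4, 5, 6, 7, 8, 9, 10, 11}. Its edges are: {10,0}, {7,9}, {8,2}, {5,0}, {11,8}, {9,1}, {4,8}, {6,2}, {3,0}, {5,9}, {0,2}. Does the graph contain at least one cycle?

No

The graph has 12 vertices, 11 edges, and 1 connected component.
Since 11 = 12 - 1, the graph is a forest and contains no cycle.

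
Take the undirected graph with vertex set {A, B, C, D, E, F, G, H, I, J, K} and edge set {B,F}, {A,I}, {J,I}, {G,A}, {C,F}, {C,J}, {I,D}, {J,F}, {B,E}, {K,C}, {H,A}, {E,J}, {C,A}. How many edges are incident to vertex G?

1

Neighbors of G: A.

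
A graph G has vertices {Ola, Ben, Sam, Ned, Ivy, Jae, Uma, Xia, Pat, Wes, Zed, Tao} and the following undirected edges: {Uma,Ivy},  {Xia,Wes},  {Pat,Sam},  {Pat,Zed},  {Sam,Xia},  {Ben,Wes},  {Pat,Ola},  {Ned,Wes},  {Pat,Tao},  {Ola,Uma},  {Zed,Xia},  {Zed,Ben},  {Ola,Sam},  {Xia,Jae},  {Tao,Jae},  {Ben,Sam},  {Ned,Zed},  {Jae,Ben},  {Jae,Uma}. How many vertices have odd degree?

Degrees: Ola:3, Ben:4, Sam:4, Ned:2, Ivy:1, Jae:4, Uma:3, Xia:4, Pat:4, Wes:3, Zed:4, Tao:2
Odd-degree vertices: Ola, Ivy, Uma, Wes.

4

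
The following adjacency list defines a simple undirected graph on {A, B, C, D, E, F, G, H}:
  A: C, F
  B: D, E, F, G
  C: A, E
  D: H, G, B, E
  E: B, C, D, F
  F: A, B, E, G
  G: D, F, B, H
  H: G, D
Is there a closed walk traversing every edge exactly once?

Degrees: A:2, B:4, C:2, D:4, E:4, F:4, G:4, H:2
Every vertex has even degree and the edges form a single connected piece, so an Eulerian circuit exists.

Yes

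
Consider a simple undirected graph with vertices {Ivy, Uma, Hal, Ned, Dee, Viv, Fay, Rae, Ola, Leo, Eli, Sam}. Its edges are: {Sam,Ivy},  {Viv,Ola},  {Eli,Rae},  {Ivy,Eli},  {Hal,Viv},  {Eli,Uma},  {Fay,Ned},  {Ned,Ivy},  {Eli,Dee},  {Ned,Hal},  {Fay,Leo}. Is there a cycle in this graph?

No

|V| = 12, |E| = 11, number of components = 1.
Since 11 = 12 - 1, the graph is a forest and contains no cycle.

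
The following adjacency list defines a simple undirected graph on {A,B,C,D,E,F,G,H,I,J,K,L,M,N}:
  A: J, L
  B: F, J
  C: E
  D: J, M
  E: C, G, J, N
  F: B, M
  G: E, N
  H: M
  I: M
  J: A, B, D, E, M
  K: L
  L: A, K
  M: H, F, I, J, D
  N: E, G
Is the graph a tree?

No

|V| = 14, |E| = 16.
Connected but with 16 > 13 edges, so it has a cycle and is not a tree.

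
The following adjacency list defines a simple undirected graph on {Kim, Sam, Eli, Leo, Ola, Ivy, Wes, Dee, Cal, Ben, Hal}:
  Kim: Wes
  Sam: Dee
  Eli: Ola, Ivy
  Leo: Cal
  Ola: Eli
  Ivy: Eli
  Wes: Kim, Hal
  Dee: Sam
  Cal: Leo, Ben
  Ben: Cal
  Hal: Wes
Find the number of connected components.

4

Component: {Sam, Dee}
Component: {Kim, Wes, Hal}
Component: {Eli, Ola, Ivy}
Component: {Leo, Cal, Ben}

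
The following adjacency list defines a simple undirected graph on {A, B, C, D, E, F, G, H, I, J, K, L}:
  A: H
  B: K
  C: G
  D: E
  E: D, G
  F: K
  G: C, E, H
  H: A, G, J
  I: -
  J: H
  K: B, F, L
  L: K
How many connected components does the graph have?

3

Component: {I}
Component: {B, F, K, L}
Component: {A, C, D, E, G, H, J}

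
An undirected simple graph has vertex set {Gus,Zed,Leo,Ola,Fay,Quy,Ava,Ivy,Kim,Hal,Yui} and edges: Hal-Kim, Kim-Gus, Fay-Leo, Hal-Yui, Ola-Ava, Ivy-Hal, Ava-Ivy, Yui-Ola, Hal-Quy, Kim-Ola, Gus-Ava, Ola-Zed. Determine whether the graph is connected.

Component: {Leo, Fay}
Component: {Gus, Zed, Ola, Quy, Ava, Ivy, Kim, Hal, Yui}
There are 2 separate components, so the graph is not connected.

No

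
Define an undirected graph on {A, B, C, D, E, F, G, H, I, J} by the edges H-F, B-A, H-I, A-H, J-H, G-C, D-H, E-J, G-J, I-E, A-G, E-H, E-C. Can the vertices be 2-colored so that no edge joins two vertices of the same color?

The cycle E-H-J-E has length 3, which is odd, so the graph is not bipartite.

No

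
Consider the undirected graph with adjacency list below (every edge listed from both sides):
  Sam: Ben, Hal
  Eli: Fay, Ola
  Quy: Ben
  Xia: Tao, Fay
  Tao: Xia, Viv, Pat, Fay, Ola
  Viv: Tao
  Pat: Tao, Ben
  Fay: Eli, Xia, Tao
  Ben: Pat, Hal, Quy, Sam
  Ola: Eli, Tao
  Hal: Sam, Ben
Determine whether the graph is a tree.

|V| = 11, |E| = 13.
Connected but with 13 > 10 edges, so it has a cycle and is not a tree.

No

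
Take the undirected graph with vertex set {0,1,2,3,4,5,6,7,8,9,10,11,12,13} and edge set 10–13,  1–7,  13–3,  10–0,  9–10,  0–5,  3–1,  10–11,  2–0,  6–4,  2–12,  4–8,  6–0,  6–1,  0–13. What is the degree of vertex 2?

Neighbors of 2: 0, 12.

2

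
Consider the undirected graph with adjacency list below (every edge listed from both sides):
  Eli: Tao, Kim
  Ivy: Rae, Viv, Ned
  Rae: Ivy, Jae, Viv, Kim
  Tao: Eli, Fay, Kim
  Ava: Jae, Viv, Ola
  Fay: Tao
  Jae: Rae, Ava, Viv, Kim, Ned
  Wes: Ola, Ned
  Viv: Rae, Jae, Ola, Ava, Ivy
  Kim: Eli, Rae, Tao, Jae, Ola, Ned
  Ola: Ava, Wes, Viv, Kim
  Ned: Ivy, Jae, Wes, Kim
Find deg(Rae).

4

Neighbors of Rae: Ivy, Jae, Viv, Kim.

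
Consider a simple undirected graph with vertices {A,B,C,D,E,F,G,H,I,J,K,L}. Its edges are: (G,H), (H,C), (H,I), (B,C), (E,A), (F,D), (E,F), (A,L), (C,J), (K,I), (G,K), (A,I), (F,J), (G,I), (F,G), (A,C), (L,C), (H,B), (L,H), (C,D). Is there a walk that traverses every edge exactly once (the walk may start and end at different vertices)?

Degrees: A:4, B:2, C:6, D:2, E:2, F:4, G:4, H:5, I:4, J:2, K:2, L:3
Odd-degree vertices: H, L (2 total).
With 2 odd-degree vertices and all edges in one connected piece, an Eulerian trail exists (from H to L).

Yes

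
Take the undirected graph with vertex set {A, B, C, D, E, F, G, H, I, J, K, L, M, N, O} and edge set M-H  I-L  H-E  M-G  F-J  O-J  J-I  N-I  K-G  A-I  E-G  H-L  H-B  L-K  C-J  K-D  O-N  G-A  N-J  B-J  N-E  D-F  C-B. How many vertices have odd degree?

Degrees: A:2, B:3, C:2, D:2, E:3, F:2, G:4, H:4, I:4, J:6, K:3, L:3, M:2, N:4, O:2
Odd-degree vertices: B, E, K, L.

4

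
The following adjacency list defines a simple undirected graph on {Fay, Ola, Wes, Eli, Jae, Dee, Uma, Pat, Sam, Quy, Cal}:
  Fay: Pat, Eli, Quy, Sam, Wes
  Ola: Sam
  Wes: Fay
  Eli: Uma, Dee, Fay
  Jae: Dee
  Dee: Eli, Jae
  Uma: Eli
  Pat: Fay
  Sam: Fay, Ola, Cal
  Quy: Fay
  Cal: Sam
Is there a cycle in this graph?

|V| = 11, |E| = 10, number of components = 1.
A forest on 11 vertices with 1 component has exactly 10 edges, which matches — so no cycle.

No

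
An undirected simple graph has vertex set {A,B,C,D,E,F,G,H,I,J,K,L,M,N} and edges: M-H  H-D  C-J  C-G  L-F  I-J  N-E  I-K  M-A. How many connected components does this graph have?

Component: {B}
Component: {E, N}
Component: {F, L}
Component: {A, D, H, M}
Component: {C, G, I, J, K}

5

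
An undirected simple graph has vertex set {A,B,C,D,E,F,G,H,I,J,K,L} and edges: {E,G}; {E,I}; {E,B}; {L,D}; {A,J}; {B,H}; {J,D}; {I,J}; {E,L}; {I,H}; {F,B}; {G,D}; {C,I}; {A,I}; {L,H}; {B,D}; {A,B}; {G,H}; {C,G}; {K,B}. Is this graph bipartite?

No

The cycle A-J-I-A has length 3, which is odd, so the graph is not bipartite.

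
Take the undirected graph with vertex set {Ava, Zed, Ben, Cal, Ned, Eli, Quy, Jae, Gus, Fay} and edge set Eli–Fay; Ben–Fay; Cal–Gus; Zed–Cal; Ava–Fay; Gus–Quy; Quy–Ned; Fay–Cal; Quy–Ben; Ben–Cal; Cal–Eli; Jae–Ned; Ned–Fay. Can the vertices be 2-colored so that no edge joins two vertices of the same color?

The cycle Ben-Cal-Fay-Ben has length 3, which is odd, so the graph is not bipartite.

No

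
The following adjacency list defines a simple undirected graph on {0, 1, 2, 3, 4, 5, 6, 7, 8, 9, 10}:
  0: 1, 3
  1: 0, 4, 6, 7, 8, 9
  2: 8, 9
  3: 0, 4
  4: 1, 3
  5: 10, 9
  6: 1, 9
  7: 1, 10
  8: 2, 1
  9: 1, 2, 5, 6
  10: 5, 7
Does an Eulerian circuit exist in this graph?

Yes

Degrees: 0:2, 1:6, 2:2, 3:2, 4:2, 5:2, 6:2, 7:2, 8:2, 9:4, 10:2
All degrees are even and the non-isolated vertices are connected — an Eulerian circuit exists.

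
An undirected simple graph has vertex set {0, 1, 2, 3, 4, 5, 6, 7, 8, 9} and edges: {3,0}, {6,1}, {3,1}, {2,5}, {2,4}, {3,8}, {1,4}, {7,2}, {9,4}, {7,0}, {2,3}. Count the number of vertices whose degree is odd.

6

Degrees: 0:2, 1:3, 2:4, 3:4, 4:3, 5:1, 6:1, 7:2, 8:1, 9:1
Odd-degree vertices: 1, 4, 5, 6, 8, 9.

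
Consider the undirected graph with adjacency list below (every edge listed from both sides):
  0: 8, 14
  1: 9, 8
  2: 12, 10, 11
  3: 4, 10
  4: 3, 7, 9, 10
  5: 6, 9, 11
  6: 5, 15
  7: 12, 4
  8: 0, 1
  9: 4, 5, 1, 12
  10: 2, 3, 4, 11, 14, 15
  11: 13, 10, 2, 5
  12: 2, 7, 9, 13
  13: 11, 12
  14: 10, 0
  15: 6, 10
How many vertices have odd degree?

Degrees: 0:2, 1:2, 2:3, 3:2, 4:4, 5:3, 6:2, 7:2, 8:2, 9:4, 10:6, 11:4, 12:4, 13:2, 14:2, 15:2
Odd-degree vertices: 2, 5.

2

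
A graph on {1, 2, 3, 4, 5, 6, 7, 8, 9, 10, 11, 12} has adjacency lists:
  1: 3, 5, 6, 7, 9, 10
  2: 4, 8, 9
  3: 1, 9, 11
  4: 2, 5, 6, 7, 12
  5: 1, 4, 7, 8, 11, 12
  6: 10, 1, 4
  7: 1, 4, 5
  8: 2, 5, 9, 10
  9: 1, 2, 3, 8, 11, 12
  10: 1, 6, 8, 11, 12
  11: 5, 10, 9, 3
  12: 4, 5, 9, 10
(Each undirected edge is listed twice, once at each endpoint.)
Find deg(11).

Neighbors of 11: 3, 5, 9, 10.

4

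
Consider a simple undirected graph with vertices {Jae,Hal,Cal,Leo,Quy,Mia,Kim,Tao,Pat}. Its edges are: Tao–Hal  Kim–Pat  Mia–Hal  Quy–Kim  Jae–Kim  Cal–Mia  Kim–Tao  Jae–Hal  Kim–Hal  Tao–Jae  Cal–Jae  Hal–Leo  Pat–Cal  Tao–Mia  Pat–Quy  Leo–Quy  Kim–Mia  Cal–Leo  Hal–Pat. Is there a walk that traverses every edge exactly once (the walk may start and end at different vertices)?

Yes

Degrees: Jae:4, Hal:6, Cal:4, Leo:3, Quy:3, Mia:4, Kim:6, Tao:4, Pat:4
Odd-degree vertices: Leo, Quy (2 total).
With 2 odd-degree vertices and all edges in one connected piece, an Eulerian trail exists (from Leo to Quy).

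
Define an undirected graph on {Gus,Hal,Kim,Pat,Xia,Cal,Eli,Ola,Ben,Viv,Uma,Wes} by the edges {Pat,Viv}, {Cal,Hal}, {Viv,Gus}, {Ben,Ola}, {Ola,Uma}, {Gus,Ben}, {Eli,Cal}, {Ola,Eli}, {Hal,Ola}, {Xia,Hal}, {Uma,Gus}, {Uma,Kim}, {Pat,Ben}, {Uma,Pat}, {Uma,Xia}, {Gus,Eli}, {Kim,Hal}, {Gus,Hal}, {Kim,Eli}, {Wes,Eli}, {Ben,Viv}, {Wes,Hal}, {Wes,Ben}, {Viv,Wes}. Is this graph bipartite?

Viv-Ben-Wes-Viv is an odd cycle (length 3), and a bipartite graph can contain only even cycles.

No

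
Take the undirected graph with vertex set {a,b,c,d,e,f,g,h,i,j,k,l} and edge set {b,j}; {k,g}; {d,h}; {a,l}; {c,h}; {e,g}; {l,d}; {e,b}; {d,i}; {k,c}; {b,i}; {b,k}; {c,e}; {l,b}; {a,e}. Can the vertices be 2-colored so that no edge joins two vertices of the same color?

Yes

Color {e, f, h, i, j, k, l} black and {a, b, c, d, g} white. No edge joins two same-colored vertices, so the graph is bipartite.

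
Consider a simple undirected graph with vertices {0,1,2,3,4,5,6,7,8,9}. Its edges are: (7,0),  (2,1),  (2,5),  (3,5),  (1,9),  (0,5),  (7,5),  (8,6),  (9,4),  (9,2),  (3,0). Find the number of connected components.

Component: {6, 8}
Component: {0, 1, 2, 3, 4, 5, 7, 9}

2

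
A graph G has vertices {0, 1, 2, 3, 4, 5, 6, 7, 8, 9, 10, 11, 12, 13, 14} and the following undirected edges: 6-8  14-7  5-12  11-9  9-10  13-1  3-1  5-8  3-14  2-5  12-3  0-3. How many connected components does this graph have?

Component: {4}
Component: {9, 10, 11}
Component: {0, 1, 2, 3, 5, 6, 7, 8, 12, 13, 14}

3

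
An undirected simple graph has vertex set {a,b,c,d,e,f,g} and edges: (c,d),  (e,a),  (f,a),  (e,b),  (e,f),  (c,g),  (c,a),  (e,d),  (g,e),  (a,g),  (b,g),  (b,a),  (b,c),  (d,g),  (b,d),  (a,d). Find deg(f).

2

Neighbors of f: a, e.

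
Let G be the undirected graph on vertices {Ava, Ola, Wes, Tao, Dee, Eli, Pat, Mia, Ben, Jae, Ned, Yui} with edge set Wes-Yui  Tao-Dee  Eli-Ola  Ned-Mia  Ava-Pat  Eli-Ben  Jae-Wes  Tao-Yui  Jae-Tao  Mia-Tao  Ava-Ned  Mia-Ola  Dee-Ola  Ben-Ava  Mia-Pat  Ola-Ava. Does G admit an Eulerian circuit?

Degrees: Ava:4, Ola:4, Wes:2, Tao:4, Dee:2, Eli:2, Pat:2, Mia:4, Ben:2, Jae:2, Ned:2, Yui:2
All degrees are even and the non-isolated vertices are connected — an Eulerian circuit exists.

Yes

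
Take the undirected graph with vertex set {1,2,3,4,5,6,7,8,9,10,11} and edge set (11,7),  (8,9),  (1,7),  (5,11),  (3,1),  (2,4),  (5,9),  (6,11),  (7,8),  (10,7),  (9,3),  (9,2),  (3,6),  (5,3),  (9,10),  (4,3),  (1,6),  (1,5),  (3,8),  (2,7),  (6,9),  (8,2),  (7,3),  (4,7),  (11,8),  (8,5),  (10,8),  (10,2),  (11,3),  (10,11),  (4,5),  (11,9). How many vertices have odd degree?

6

Degrees: 1:4, 2:5, 3:8, 4:4, 5:6, 6:4, 7:7, 8:7, 9:7, 10:5, 11:7
Odd-degree vertices: 2, 7, 8, 9, 10, 11.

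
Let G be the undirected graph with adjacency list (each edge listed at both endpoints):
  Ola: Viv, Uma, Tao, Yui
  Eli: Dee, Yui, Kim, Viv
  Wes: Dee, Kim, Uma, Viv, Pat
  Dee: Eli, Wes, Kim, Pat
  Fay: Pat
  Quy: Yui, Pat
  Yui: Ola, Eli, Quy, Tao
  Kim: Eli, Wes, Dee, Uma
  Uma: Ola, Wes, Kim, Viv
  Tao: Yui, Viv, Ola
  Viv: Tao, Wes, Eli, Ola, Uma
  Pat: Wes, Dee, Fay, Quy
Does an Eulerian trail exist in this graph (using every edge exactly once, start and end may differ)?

No

Degrees: Ola:4, Eli:4, Wes:5, Dee:4, Fay:1, Quy:2, Yui:4, Kim:4, Uma:4, Tao:3, Viv:5, Pat:4
Odd-degree vertices: Wes, Fay, Tao, Viv (4 total).
With 4 odd-degree vertices (more than two), no single trail can use every edge.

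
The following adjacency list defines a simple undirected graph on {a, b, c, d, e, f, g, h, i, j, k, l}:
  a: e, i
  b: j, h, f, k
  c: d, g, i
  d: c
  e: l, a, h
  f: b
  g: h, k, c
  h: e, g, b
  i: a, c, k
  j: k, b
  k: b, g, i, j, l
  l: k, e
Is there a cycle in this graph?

Yes

The graph has 12 vertices, 16 edges, and 1 connected component.
One cycle is k-b-h-e-l-k.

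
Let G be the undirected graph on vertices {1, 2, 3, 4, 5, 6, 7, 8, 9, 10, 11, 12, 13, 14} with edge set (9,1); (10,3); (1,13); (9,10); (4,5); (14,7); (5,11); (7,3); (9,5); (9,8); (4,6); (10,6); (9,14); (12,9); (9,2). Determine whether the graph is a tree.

No

|V| = 14, |E| = 15.
Connected but with 15 > 13 edges, so it has a cycle and is not a tree.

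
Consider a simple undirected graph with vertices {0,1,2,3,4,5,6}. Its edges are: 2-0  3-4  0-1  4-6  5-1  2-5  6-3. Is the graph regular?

Degrees: 0:2, 1:2, 2:2, 3:2, 4:2, 5:2, 6:2
Every vertex has degree 2, so the graph is 2-regular.

Yes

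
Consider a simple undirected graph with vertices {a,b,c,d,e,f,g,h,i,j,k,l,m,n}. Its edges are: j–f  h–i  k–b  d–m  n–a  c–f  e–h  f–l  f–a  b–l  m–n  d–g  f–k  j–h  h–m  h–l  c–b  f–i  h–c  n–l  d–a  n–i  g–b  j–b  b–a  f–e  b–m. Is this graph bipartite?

Yes

Color {b, d, f, h, n} black and {a, c, e, g, i, j, k, l, m} white. No edge joins two same-colored vertices, so the graph is bipartite.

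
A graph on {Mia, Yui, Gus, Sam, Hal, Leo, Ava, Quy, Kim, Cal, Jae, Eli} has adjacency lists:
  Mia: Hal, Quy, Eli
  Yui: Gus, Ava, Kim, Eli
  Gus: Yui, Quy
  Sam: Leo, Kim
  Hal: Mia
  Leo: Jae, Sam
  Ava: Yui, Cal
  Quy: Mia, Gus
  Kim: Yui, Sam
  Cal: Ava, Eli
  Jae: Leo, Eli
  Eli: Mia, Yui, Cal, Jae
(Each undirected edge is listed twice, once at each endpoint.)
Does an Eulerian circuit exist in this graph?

No

Degrees: Mia:3, Yui:4, Gus:2, Sam:2, Hal:1, Leo:2, Ava:2, Quy:2, Kim:2, Cal:2, Jae:2, Eli:4
Mia, Hal have odd degree; an Eulerian circuit needs every degree to be even, so none exists.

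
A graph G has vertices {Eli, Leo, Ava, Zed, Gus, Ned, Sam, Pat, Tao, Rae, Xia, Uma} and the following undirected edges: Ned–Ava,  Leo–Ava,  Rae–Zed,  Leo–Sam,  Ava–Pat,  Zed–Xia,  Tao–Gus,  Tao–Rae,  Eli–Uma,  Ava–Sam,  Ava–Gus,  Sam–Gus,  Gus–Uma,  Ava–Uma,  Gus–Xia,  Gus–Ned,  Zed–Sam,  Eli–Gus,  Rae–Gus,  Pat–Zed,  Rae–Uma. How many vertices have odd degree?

Degrees: Eli:2, Leo:2, Ava:6, Zed:4, Gus:8, Ned:2, Sam:4, Pat:2, Tao:2, Rae:4, Xia:2, Uma:4
Odd-degree vertices: none.

0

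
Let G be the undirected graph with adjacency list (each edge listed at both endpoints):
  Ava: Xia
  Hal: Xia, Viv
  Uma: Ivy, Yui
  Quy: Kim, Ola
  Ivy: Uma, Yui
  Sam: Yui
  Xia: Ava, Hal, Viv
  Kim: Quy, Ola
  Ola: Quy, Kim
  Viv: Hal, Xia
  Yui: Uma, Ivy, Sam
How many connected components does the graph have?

Component: {Quy, Kim, Ola}
Component: {Ava, Hal, Xia, Viv}
Component: {Uma, Ivy, Sam, Yui}

3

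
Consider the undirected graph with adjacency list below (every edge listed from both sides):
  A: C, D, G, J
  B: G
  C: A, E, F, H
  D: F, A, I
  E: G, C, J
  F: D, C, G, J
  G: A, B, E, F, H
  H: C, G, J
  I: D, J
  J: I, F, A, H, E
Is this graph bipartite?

Yes

Partition the vertices as {C, D, G, J} vs {A, B, E, F, H, I}. Each listed edge has one endpoint in each part, so the graph is bipartite.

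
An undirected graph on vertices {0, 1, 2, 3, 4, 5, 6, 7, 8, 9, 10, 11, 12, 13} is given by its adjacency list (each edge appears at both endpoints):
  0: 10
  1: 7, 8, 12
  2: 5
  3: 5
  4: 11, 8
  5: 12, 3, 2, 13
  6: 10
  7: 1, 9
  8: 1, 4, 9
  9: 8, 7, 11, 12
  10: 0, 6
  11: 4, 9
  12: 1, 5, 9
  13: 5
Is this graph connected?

No

Component: {0, 6, 10}
Component: {1, 2, 3, 4, 5, 7, 8, 9, 11, 12, 13}
No edge joins these 2 groups, so the graph is disconnected.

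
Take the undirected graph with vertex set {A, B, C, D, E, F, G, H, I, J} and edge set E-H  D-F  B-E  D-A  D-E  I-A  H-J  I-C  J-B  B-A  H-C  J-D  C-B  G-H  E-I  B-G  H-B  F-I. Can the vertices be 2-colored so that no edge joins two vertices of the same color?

The cycle B-H-J-B has length 3, which is odd, so the graph is not bipartite.

No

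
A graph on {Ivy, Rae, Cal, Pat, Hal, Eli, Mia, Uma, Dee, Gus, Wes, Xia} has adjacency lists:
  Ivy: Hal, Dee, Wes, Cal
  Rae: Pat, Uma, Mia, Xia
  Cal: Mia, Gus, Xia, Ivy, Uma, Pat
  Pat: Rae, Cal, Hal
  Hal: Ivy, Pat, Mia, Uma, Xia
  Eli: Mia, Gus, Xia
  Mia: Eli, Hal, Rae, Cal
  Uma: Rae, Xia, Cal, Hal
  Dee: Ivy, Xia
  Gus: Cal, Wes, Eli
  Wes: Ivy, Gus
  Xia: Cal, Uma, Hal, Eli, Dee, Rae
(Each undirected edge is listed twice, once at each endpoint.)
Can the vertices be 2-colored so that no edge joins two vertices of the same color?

No

The cycle Rae-Uma-Xia-Rae has length 3, which is odd, so the graph is not bipartite.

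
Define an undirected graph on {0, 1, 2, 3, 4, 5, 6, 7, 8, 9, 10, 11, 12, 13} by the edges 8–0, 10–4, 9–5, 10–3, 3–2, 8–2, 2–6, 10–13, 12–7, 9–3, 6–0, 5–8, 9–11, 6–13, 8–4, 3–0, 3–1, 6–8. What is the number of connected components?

Component: {7, 12}
Component: {0, 1, 2, 3, 4, 5, 6, 8, 9, 10, 11, 13}

2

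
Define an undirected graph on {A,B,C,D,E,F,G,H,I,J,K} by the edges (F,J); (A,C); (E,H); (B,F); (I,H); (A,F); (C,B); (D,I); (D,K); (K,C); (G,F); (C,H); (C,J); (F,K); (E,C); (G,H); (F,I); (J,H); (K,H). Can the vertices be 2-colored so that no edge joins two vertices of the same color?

C-H-K-C is an odd cycle (length 3), and a bipartite graph can contain only even cycles.

No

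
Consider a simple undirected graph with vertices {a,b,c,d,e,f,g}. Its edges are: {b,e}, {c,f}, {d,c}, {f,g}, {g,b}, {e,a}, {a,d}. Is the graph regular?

Degrees: a:2, b:2, c:2, d:2, e:2, f:2, g:2
Every vertex has degree 2, so the graph is 2-regular.

Yes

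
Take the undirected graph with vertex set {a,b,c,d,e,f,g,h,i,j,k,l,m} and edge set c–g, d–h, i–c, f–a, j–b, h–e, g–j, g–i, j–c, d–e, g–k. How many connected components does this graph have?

Component: {l}
Component: {m}
Component: {a, f}
Component: {d, e, h}
Component: {b, c, g, i, j, k}

5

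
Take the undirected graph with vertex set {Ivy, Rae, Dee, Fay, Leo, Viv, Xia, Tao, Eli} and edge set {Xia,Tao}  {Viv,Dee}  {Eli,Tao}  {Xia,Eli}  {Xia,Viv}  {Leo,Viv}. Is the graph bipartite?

No

The cycle Tao-Xia-Eli-Tao has length 3, which is odd, so the graph is not bipartite.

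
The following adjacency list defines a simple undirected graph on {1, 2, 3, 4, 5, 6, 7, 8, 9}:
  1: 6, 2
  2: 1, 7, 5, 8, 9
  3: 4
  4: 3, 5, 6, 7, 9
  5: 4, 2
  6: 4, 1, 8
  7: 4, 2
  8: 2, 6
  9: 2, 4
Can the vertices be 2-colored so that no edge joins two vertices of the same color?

2-8-6-4-9-2 is an odd cycle (length 5), and a bipartite graph can contain only even cycles.

No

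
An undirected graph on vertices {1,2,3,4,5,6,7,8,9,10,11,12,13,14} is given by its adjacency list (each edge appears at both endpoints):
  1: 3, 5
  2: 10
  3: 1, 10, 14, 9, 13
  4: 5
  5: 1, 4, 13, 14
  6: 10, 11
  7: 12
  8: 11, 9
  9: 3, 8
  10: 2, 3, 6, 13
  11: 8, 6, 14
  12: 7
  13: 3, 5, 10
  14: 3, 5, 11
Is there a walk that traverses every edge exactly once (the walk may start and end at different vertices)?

No

Degrees: 1:2, 2:1, 3:5, 4:1, 5:4, 6:2, 7:1, 8:2, 9:2, 10:4, 11:3, 12:1, 13:3, 14:3
Odd-degree vertices: 2, 3, 4, 7, 11, 12, 13, 14 (8 total).
An Eulerian trail requires 0 or 2 odd-degree vertices; here there are 8.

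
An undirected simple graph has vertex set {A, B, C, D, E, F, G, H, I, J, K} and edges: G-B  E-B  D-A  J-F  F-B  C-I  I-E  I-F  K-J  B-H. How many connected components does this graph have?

Component: {A, D}
Component: {B, C, E, F, G, H, I, J, K}

2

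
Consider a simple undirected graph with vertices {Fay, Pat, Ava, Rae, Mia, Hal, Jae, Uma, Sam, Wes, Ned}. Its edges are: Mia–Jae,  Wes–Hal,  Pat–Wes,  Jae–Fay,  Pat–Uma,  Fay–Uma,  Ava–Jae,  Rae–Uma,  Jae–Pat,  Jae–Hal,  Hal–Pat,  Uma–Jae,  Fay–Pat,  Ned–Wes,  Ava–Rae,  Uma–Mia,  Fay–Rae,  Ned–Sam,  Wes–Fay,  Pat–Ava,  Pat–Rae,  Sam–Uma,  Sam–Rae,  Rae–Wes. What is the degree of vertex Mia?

2

Neighbors of Mia: Jae, Uma.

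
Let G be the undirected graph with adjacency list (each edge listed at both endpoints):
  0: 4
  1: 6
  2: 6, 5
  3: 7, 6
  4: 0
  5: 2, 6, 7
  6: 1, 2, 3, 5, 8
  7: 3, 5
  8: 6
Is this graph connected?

No

Component: {0, 4}
Component: {1, 2, 3, 5, 6, 7, 8}
There are 2 separate components, so the graph is not connected.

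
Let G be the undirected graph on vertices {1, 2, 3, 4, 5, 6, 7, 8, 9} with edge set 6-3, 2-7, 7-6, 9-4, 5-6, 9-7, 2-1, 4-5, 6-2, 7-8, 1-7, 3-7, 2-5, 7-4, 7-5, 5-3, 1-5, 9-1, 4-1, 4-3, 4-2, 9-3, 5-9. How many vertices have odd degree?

Degrees: 1:5, 2:5, 3:5, 4:6, 5:7, 6:4, 7:8, 8:1, 9:5
Odd-degree vertices: 1, 2, 3, 5, 8, 9.

6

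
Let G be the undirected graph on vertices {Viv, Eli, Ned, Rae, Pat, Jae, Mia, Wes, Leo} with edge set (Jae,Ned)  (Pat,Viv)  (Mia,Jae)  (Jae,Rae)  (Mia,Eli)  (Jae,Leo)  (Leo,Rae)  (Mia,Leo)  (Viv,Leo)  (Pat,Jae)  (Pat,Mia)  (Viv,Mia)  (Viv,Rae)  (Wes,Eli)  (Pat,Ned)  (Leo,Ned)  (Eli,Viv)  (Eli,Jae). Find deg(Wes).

1

Neighbors of Wes: Eli.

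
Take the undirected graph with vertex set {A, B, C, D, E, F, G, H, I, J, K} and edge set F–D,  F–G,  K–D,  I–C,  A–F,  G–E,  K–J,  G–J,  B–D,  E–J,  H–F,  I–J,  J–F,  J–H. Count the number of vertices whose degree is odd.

6

Degrees: A:1, B:1, C:1, D:3, E:2, F:5, G:3, H:2, I:2, J:6, K:2
Odd-degree vertices: A, B, C, D, F, G.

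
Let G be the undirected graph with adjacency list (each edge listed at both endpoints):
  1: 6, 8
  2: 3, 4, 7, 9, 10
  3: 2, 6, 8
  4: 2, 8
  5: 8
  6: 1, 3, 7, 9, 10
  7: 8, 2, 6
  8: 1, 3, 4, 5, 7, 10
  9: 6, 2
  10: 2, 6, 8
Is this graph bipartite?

Partition the vertices as {2, 6, 8} vs {1, 3, 4, 5, 7, 9, 10}. Each listed edge has one endpoint in each part, so the graph is bipartite.

Yes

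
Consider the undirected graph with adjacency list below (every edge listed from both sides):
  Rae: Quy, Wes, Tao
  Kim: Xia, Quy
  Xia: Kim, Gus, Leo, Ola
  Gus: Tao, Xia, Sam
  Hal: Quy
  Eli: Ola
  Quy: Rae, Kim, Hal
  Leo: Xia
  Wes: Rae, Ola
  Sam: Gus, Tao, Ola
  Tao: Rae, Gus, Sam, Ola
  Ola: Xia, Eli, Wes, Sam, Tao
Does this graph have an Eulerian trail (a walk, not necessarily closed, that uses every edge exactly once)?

No

Degrees: Rae:3, Kim:2, Xia:4, Gus:3, Hal:1, Eli:1, Quy:3, Leo:1, Wes:2, Sam:3, Tao:4, Ola:5
Odd-degree vertices: Rae, Gus, Hal, Eli, Quy, Leo, Sam, Ola (8 total).
With 8 odd-degree vertices (more than two), no single trail can use every edge.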